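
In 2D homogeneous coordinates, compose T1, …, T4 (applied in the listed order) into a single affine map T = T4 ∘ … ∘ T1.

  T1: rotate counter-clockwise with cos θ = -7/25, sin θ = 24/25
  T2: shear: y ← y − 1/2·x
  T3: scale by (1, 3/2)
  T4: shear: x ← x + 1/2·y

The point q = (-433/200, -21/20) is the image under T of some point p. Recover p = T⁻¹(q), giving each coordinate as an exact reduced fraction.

p = (-1, 2)

T1 = [-7/25 -24/25 0; 24/25 -7/25 0; 0 0 1]
T2·T1 = [-7/25 -24/25 0; 11/10 1/5 0; 0 0 1]
T3·…·T1 = [-7/25 -24/25 0; 33/20 3/10 0; 0 0 1]
T4·…·T1 = [109/200 -81/100 0; 33/20 3/10 0; 0 0 1]
det M = 3/2; M⁻¹ = [1/5 27/50 0; -11/10 109/300 0; 0 0 1]
M⁻¹ · (-433/200, -21/20)ᵀ = (-1, 2)ᵀ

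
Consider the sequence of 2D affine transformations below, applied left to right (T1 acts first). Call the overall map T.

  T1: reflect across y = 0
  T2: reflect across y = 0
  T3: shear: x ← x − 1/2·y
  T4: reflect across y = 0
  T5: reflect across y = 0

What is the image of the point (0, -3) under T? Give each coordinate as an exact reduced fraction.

T(p) = (3/2, -3)

T1 reflect across y = 0: (0, -3) → (0, 3)
T2 reflect across y = 0: (0, 3) → (0, -3)
T3 shear: x ← x − 1/2·y: (0, -3) → (3/2, -3)
T4 reflect across y = 0: (3/2, -3) → (3/2, 3)
T5 reflect across y = 0: (3/2, 3) → (3/2, -3)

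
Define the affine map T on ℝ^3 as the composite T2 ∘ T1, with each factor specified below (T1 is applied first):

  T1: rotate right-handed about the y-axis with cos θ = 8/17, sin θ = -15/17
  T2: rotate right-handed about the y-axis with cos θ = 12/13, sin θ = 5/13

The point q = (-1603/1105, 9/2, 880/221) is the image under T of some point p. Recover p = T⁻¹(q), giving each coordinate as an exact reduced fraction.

T1 = [8/17 0 -15/17 0; 0 1 0 0; 15/17 0 8/17 0; 0 0 0 1]
T2·T1 = [171/221 0 -140/221 0; 0 1 0 0; 140/221 0 171/221 0; 0 0 0 1]
det M = 1; M⁻¹ = [171/221 0 140/221 0; 0 1 0 0; -140/221 0 171/221 0; 0 0 0 1]
M⁻¹ · (-1603/1105, 9/2, 880/221)ᵀ = (7/5, 9/2, 4)ᵀ

p = (7/5, 9/2, 4)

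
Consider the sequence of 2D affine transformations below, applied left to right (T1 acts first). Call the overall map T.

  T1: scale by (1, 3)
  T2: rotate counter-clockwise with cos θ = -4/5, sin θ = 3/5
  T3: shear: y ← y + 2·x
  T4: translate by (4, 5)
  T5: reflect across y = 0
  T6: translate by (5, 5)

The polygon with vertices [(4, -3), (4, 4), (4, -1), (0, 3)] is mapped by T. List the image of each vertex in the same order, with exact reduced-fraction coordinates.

T1 scale by (1, 3): (4, -3) → (4, -9); (4, 4) → (4, 12); (4, -1) → (4, -3); (0, 3) → (0, 9)
T2 rotate counter-clockwise with cos θ = -4/5, sin θ = 3/5: (4, -9) → (11/5, 48/5); (4, 12) → (-52/5, -36/5); (4, -3) → (-7/5, 24/5); (0, 9) → (-27/5, -36/5)
T3 shear: y ← y + 2·x: (11/5, 48/5) → (11/5, 14); (-52/5, -36/5) → (-52/5, -28); (-7/5, 24/5) → (-7/5, 2); (-27/5, -36/5) → (-27/5, -18)
T4 translate by (4, 5): (11/5, 14) → (31/5, 19); (-52/5, -28) → (-32/5, -23); (-7/5, 2) → (13/5, 7); (-27/5, -18) → (-7/5, -13)
T5 reflect across y = 0: (31/5, 19) → (31/5, -19); (-32/5, -23) → (-32/5, 23); (13/5, 7) → (13/5, -7); (-7/5, -13) → (-7/5, 13)
T6 translate by (5, 5): (31/5, -19) → (56/5, -14); (-32/5, 23) → (-7/5, 28); (13/5, -7) → (38/5, -2); (-7/5, 13) → (18/5, 18)

image vertices: (56/5, -14), (-7/5, 28), (38/5, -2), (18/5, 18)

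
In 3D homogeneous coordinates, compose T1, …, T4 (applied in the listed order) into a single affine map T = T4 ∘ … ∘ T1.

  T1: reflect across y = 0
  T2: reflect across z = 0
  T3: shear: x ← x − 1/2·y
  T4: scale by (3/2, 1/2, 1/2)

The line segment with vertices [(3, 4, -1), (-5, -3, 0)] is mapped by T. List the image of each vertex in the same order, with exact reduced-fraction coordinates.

image vertices: (15/2, -2, 1/2), (-39/4, 3/2, 0)

T1 reflect across y = 0: (3, 4, -1) → (3, -4, -1); (-5, -3, 0) → (-5, 3, 0)
T2 reflect across z = 0: (3, -4, -1) → (3, -4, 1); (-5, 3, 0) → (-5, 3, 0)
T3 shear: x ← x − 1/2·y: (3, -4, 1) → (5, -4, 1); (-5, 3, 0) → (-13/2, 3, 0)
T4 scale by (3/2, 1/2, 1/2): (5, -4, 1) → (15/2, -2, 1/2); (-13/2, 3, 0) → (-39/4, 3/2, 0)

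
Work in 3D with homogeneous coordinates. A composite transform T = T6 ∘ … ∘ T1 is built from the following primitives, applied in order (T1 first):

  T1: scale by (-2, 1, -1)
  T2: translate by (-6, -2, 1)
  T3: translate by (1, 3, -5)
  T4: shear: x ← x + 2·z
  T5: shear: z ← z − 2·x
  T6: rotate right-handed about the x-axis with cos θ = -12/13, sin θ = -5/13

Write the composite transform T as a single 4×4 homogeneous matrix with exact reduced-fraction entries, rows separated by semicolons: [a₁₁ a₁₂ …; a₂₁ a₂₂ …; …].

T = [-2 0 -2 -13; 20/13 -12/13 15/13 98/13; -48/13 -5/13 -36/13 -269/13; 0 0 0 1]

T1 = [-2 0 0 0; 0 1 0 0; 0 0 -1 0; 0 0 0 1]
T2·T1 = [-2 0 0 -6; 0 1 0 -2; 0 0 -1 1; 0 0 0 1]
T3·…·T1 = [-2 0 0 -5; 0 1 0 1; 0 0 -1 -4; 0 0 0 1]
T4·…·T1 = [-2 0 -2 -13; 0 1 0 1; 0 0 -1 -4; 0 0 0 1]
T5·…·T1 = [-2 0 -2 -13; 0 1 0 1; 4 0 3 22; 0 0 0 1]
T6·…·T1 = [-2 0 -2 -13; 20/13 -12/13 15/13 98/13; -48/13 -5/13 -36/13 -269/13; 0 0 0 1]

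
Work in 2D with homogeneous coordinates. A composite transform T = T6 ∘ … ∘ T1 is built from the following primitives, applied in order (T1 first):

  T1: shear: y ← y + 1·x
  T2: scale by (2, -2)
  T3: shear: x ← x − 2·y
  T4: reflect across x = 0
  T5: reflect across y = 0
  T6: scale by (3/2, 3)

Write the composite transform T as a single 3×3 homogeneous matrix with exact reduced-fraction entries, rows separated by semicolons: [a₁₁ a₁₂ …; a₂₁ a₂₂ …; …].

T = [-9 -6 0; 6 6 0; 0 0 1]

T1 = [1 0 0; 1 1 0; 0 0 1]
T2·T1 = [2 0 0; -2 -2 0; 0 0 1]
T3·…·T1 = [6 4 0; -2 -2 0; 0 0 1]
T4·…·T1 = [-6 -4 0; -2 -2 0; 0 0 1]
T5·…·T1 = [-6 -4 0; 2 2 0; 0 0 1]
T6·…·T1 = [-9 -6 0; 6 6 0; 0 0 1]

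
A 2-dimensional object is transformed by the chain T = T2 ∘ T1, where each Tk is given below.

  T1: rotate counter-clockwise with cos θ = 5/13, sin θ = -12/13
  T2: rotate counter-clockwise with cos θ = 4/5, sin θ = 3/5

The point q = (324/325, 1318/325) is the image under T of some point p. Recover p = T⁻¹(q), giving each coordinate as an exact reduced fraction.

T1 = [5/13 12/13 0; -12/13 5/13 0; 0 0 1]
T2·T1 = [56/65 33/65 0; -33/65 56/65 0; 0 0 1]
det M = 1; M⁻¹ = [56/65 -33/65 0; 33/65 56/65 0; 0 0 1]
M⁻¹ · (324/325, 1318/325)ᵀ = (-6/5, 4)ᵀ

p = (-6/5, 4)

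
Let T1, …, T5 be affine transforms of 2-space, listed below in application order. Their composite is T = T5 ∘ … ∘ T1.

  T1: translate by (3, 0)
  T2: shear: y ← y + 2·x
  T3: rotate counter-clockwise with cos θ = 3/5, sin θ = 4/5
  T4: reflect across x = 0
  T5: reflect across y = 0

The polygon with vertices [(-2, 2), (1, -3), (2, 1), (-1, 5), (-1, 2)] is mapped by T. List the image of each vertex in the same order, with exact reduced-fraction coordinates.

T1 translate by (3, 0): (-2, 2) → (1, 2); (1, -3) → (4, -3); (2, 1) → (5, 1); (-1, 5) → (2, 5); (-1, 2) → (2, 2)
T2 shear: y ← y + 2·x: (1, 2) → (1, 4); (4, -3) → (4, 5); (5, 1) → (5, 11); (2, 5) → (2, 9); (2, 2) → (2, 6)
T3 rotate counter-clockwise with cos θ = 3/5, sin θ = 4/5: (1, 4) → (-13/5, 16/5); (4, 5) → (-8/5, 31/5); (5, 11) → (-29/5, 53/5); (2, 9) → (-6, 7); (2, 6) → (-18/5, 26/5)
T4 reflect across x = 0: (-13/5, 16/5) → (13/5, 16/5); (-8/5, 31/5) → (8/5, 31/5); (-29/5, 53/5) → (29/5, 53/5); (-6, 7) → (6, 7); (-18/5, 26/5) → (18/5, 26/5)
T5 reflect across y = 0: (13/5, 16/5) → (13/5, -16/5); (8/5, 31/5) → (8/5, -31/5); (29/5, 53/5) → (29/5, -53/5); (6, 7) → (6, -7); (18/5, 26/5) → (18/5, -26/5)

image vertices: (13/5, -16/5), (8/5, -31/5), (29/5, -53/5), (6, -7), (18/5, -26/5)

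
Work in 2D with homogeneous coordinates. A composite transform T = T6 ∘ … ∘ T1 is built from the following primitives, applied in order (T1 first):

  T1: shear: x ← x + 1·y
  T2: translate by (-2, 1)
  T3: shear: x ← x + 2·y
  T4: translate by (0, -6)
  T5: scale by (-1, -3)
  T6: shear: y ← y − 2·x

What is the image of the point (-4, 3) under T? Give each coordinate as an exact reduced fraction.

T1 shear: x ← x + 1·y: (-4, 3) → (-1, 3)
T2 translate by (-2, 1): (-1, 3) → (-3, 4)
T3 shear: x ← x + 2·y: (-3, 4) → (5, 4)
T4 translate by (0, -6): (5, 4) → (5, -2)
T5 scale by (-1, -3): (5, -2) → (-5, 6)
T6 shear: y ← y − 2·x: (-5, 6) → (-5, 16)

T(p) = (-5, 16)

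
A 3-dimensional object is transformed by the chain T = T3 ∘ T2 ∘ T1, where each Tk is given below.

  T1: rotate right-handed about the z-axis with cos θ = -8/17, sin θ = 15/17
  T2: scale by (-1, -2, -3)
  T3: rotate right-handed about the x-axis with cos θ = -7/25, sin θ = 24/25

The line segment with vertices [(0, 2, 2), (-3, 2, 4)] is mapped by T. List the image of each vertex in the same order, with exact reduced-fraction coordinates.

T1 rotate right-handed about the z-axis with cos θ = -8/17, sin θ = 15/17: (0, 2, 2) → (-30/17, -16/17, 2); (-3, 2, 4) → (-6/17, -61/17, 4)
T2 scale by (-1, -2, -3): (-30/17, -16/17, 2) → (30/17, 32/17, -6); (-6/17, -61/17, 4) → (6/17, 122/17, -12)
T3 rotate right-handed about the x-axis with cos θ = -7/25, sin θ = 24/25: (30/17, 32/17, -6) → (30/17, 2224/425, 1482/425); (6/17, 122/17, -12) → (6/17, 4042/425, 4356/425)

image vertices: (30/17, 2224/425, 1482/425), (6/17, 4042/425, 4356/425)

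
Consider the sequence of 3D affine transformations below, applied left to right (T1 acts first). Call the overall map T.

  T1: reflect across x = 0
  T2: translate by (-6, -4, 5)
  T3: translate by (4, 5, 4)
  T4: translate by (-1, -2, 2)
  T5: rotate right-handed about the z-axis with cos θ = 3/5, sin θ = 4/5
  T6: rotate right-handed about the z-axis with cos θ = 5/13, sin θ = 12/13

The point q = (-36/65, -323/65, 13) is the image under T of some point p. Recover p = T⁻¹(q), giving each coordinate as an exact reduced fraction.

T1 = [-1 0 0 0; 0 1 0 0; 0 0 1 0; 0 0 0 1]
T2·T1 = [-1 0 0 -6; 0 1 0 -4; 0 0 1 5; 0 0 0 1]
T3·…·T1 = [-1 0 0 -2; 0 1 0 1; 0 0 1 9; 0 0 0 1]
T4·…·T1 = [-1 0 0 -3; 0 1 0 -1; 0 0 1 11; 0 0 0 1]
T5·…·T1 = [-3/5 -4/5 0 -1; -4/5 3/5 0 -3; 0 0 1 11; 0 0 0 1]
T6·…·T1 = [33/65 -56/65 0 31/13; -56/65 -33/65 0 -27/13; 0 0 1 11; 0 0 0 1]
det M = -1; M⁻¹ = [33/65 -56/65 0 -3; -56/65 -33/65 0 1; 0 0 1 -11; 0 0 0 1]
M⁻¹ · (-36/65, -323/65, 13)ᵀ = (1, 4, 2)ᵀ

p = (1, 4, 2)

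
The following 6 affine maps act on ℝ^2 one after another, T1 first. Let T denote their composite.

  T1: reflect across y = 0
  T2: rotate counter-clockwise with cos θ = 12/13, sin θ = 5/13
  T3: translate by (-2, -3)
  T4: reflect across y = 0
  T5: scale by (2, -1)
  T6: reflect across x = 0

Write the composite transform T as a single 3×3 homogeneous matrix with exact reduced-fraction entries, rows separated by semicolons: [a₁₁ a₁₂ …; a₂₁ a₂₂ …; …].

T1 = [1 0 0; 0 -1 0; 0 0 1]
T2·T1 = [12/13 5/13 0; 5/13 -12/13 0; 0 0 1]
T3·…·T1 = [12/13 5/13 -2; 5/13 -12/13 -3; 0 0 1]
T4·…·T1 = [12/13 5/13 -2; -5/13 12/13 3; 0 0 1]
T5·…·T1 = [24/13 10/13 -4; 5/13 -12/13 -3; 0 0 1]
T6·…·T1 = [-24/13 -10/13 4; 5/13 -12/13 -3; 0 0 1]

T = [-24/13 -10/13 4; 5/13 -12/13 -3; 0 0 1]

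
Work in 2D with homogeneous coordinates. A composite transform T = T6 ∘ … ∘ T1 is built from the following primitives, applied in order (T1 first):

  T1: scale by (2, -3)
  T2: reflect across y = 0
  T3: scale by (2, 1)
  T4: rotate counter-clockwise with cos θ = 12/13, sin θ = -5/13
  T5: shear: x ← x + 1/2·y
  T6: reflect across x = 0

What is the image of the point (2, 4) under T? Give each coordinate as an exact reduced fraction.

T1 scale by (2, -3): (2, 4) → (4, -12)
T2 reflect across y = 0: (4, -12) → (4, 12)
T3 scale by (2, 1): (4, 12) → (8, 12)
T4 rotate counter-clockwise with cos θ = 12/13, sin θ = -5/13: (8, 12) → (12, 8)
T5 shear: x ← x + 1/2·y: (12, 8) → (16, 8)
T6 reflect across x = 0: (16, 8) → (-16, 8)

T(p) = (-16, 8)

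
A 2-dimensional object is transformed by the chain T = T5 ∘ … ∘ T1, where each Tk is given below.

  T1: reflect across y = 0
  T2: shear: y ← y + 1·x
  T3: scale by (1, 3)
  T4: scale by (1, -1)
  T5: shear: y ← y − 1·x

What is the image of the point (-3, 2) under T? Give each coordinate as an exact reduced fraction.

T1 reflect across y = 0: (-3, 2) → (-3, -2)
T2 shear: y ← y + 1·x: (-3, -2) → (-3, -5)
T3 scale by (1, 3): (-3, -5) → (-3, -15)
T4 scale by (1, -1): (-3, -15) → (-3, 15)
T5 shear: y ← y − 1·x: (-3, 15) → (-3, 18)

T(p) = (-3, 18)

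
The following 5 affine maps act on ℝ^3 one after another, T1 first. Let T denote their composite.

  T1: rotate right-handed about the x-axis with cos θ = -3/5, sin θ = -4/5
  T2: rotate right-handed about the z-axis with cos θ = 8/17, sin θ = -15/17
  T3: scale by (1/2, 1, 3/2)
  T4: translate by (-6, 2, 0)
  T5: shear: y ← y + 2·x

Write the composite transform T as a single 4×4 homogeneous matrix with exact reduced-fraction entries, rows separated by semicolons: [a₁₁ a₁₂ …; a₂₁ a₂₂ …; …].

T = [4/17 -9/34 6/17 -6; -7/17 -69/85 92/85 -10; 0 -6/5 -9/10 0; 0 0 0 1]

T1 = [1 0 0 0; 0 -3/5 4/5 0; 0 -4/5 -3/5 0; 0 0 0 1]
T2·T1 = [8/17 -9/17 12/17 0; -15/17 -24/85 32/85 0; 0 -4/5 -3/5 0; 0 0 0 1]
T3·…·T1 = [4/17 -9/34 6/17 0; -15/17 -24/85 32/85 0; 0 -6/5 -9/10 0; 0 0 0 1]
T4·…·T1 = [4/17 -9/34 6/17 -6; -15/17 -24/85 32/85 2; 0 -6/5 -9/10 0; 0 0 0 1]
T5·…·T1 = [4/17 -9/34 6/17 -6; -7/17 -69/85 92/85 -10; 0 -6/5 -9/10 0; 0 0 0 1]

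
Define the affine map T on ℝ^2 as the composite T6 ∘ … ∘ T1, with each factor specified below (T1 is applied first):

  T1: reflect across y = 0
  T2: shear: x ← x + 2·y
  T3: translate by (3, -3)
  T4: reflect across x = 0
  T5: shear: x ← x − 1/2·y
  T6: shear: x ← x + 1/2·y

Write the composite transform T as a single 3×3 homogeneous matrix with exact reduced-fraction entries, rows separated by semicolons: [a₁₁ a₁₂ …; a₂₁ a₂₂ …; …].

T1 = [1 0 0; 0 -1 0; 0 0 1]
T2·T1 = [1 -2 0; 0 -1 0; 0 0 1]
T3·…·T1 = [1 -2 3; 0 -1 -3; 0 0 1]
T4·…·T1 = [-1 2 -3; 0 -1 -3; 0 0 1]
T5·…·T1 = [-1 5/2 -3/2; 0 -1 -3; 0 0 1]
T6·…·T1 = [-1 2 -3; 0 -1 -3; 0 0 1]

T = [-1 2 -3; 0 -1 -3; 0 0 1]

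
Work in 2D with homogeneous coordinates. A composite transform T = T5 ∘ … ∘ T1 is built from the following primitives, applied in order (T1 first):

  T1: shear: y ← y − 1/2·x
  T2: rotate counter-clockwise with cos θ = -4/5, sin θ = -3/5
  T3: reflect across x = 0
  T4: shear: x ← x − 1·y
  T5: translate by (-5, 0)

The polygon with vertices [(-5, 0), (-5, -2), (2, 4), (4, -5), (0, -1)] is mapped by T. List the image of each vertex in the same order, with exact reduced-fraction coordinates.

T1 shear: y ← y − 1/2·x: (-5, 0) → (-5, 5/2); (-5, -2) → (-5, 1/2); (2, 4) → (2, 3); (4, -5) → (4, -7); (0, -1) → (0, -1)
T2 rotate counter-clockwise with cos θ = -4/5, sin θ = -3/5: (-5, 5/2) → (11/2, 1); (-5, 1/2) → (43/10, 13/5); (2, 3) → (1/5, -18/5); (4, -7) → (-37/5, 16/5); (0, -1) → (-3/5, 4/5)
T3 reflect across x = 0: (11/2, 1) → (-11/2, 1); (43/10, 13/5) → (-43/10, 13/5); (1/5, -18/5) → (-1/5, -18/5); (-37/5, 16/5) → (37/5, 16/5); (-3/5, 4/5) → (3/5, 4/5)
T4 shear: x ← x − 1·y: (-11/2, 1) → (-13/2, 1); (-43/10, 13/5) → (-69/10, 13/5); (-1/5, -18/5) → (17/5, -18/5); (37/5, 16/5) → (21/5, 16/5); (3/5, 4/5) → (-1/5, 4/5)
T5 translate by (-5, 0): (-13/2, 1) → (-23/2, 1); (-69/10, 13/5) → (-119/10, 13/5); (17/5, -18/5) → (-8/5, -18/5); (21/5, 16/5) → (-4/5, 16/5); (-1/5, 4/5) → (-26/5, 4/5)

image vertices: (-23/2, 1), (-119/10, 13/5), (-8/5, -18/5), (-4/5, 16/5), (-26/5, 4/5)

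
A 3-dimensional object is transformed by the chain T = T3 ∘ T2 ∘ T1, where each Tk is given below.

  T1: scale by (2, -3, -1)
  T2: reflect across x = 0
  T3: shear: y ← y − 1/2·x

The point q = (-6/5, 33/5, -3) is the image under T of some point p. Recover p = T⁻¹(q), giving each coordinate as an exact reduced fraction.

p = (3/5, -2, 3)

T1 = [2 0 0 0; 0 -3 0 0; 0 0 -1 0; 0 0 0 1]
T2·T1 = [-2 0 0 0; 0 -3 0 0; 0 0 -1 0; 0 0 0 1]
T3·…·T1 = [-2 0 0 0; 1 -3 0 0; 0 0 -1 0; 0 0 0 1]
det M = -6; M⁻¹ = [-1/2 0 0 0; -1/6 -1/3 0 0; 0 0 -1 0; 0 0 0 1]
M⁻¹ · (-6/5, 33/5, -3)ᵀ = (3/5, -2, 3)ᵀ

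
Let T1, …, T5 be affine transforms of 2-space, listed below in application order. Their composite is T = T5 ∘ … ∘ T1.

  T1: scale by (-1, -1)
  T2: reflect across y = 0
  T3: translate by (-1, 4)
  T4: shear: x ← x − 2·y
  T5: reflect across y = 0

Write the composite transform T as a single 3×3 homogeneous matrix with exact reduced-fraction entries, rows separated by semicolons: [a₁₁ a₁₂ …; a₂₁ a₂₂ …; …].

T = [-1 -2 -9; 0 -1 -4; 0 0 1]

T1 = [-1 0 0; 0 -1 0; 0 0 1]
T2·T1 = [-1 0 0; 0 1 0; 0 0 1]
T3·…·T1 = [-1 0 -1; 0 1 4; 0 0 1]
T4·…·T1 = [-1 -2 -9; 0 1 4; 0 0 1]
T5·…·T1 = [-1 -2 -9; 0 -1 -4; 0 0 1]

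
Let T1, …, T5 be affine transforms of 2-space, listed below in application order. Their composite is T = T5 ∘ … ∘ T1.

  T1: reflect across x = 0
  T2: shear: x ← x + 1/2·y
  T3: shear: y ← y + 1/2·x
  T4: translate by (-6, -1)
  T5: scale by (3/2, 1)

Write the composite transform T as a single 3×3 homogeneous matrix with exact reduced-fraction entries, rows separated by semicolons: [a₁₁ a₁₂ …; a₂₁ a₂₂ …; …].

T1 = [-1 0 0; 0 1 0; 0 0 1]
T2·T1 = [-1 1/2 0; 0 1 0; 0 0 1]
T3·…·T1 = [-1 1/2 0; -1/2 5/4 0; 0 0 1]
T4·…·T1 = [-1 1/2 -6; -1/2 5/4 -1; 0 0 1]
T5·…·T1 = [-3/2 3/4 -9; -1/2 5/4 -1; 0 0 1]

T = [-3/2 3/4 -9; -1/2 5/4 -1; 0 0 1]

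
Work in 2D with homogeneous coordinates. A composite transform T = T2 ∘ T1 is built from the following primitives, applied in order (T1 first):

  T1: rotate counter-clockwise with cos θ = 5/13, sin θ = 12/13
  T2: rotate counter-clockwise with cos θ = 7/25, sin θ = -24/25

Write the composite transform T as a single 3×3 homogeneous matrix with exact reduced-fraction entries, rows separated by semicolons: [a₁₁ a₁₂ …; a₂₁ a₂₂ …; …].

T = [323/325 36/325 0; -36/325 323/325 0; 0 0 1]

T1 = [5/13 -12/13 0; 12/13 5/13 0; 0 0 1]
T2·T1 = [323/325 36/325 0; -36/325 323/325 0; 0 0 1]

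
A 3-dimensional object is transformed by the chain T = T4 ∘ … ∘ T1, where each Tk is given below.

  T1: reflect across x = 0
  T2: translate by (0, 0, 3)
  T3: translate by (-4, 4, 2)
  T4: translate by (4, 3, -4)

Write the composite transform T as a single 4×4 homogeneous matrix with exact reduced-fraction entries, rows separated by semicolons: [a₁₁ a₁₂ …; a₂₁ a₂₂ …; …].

T1 = [-1 0 0 0; 0 1 0 0; 0 0 1 0; 0 0 0 1]
T2·T1 = [-1 0 0 0; 0 1 0 0; 0 0 1 3; 0 0 0 1]
T3·…·T1 = [-1 0 0 -4; 0 1 0 4; 0 0 1 5; 0 0 0 1]
T4·…·T1 = [-1 0 0 0; 0 1 0 7; 0 0 1 1; 0 0 0 1]

T = [-1 0 0 0; 0 1 0 7; 0 0 1 1; 0 0 0 1]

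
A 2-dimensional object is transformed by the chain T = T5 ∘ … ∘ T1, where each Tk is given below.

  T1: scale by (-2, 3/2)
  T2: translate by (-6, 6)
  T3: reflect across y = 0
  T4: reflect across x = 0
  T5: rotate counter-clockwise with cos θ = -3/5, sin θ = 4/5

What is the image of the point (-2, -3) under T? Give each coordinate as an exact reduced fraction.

T(p) = (0, 5/2)

T1 scale by (-2, 3/2): (-2, -3) → (4, -9/2)
T2 translate by (-6, 6): (4, -9/2) → (-2, 3/2)
T3 reflect across y = 0: (-2, 3/2) → (-2, -3/2)
T4 reflect across x = 0: (-2, -3/2) → (2, -3/2)
T5 rotate counter-clockwise with cos θ = -3/5, sin θ = 4/5: (2, -3/2) → (0, 5/2)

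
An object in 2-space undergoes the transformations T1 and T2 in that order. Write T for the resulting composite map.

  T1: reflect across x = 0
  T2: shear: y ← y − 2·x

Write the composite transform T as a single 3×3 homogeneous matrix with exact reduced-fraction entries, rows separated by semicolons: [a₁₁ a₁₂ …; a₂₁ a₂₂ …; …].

T1 = [-1 0 0; 0 1 0; 0 0 1]
T2·T1 = [-1 0 0; 2 1 0; 0 0 1]

T = [-1 0 0; 2 1 0; 0 0 1]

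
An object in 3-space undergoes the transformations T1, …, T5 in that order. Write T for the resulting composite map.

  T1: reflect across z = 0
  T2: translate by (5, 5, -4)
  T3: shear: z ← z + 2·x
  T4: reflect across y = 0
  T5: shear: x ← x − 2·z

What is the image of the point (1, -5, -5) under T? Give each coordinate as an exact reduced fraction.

T1 reflect across z = 0: (1, -5, -5) → (1, -5, 5)
T2 translate by (5, 5, -4): (1, -5, 5) → (6, 0, 1)
T3 shear: z ← z + 2·x: (6, 0, 1) → (6, 0, 13)
T4 reflect across y = 0: (6, 0, 13) → (6, 0, 13)
T5 shear: x ← x − 2·z: (6, 0, 13) → (-20, 0, 13)

T(p) = (-20, 0, 13)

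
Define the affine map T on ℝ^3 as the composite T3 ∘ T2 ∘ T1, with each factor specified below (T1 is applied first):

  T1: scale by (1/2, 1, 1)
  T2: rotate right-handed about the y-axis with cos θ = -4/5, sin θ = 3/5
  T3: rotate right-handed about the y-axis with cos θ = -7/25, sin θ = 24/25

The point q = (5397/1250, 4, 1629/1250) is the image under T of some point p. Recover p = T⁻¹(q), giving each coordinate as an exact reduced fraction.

p = (-3/5, 4, -9/2)

T1 = [1/2 0 0 0; 0 1 0 0; 0 0 1 0; 0 0 0 1]
T2·T1 = [-2/5 0 3/5 0; 0 1 0 0; -3/10 0 -4/5 0; 0 0 0 1]
T3·…·T1 = [-22/125 0 -117/125 0; 0 1 0 0; 117/250 0 -44/125 0; 0 0 0 1]
det M = 1/2; M⁻¹ = [-88/125 0 234/125 0; 0 1 0 0; -117/125 0 -44/125 0; 0 0 0 1]
M⁻¹ · (5397/1250, 4, 1629/1250)ᵀ = (-3/5, 4, -9/2)ᵀ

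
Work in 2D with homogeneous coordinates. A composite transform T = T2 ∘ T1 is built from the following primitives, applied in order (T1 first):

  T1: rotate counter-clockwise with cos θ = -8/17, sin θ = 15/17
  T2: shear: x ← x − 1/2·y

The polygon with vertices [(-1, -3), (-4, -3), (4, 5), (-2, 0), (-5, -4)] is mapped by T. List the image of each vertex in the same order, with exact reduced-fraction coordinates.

T1 rotate counter-clockwise with cos θ = -8/17, sin θ = 15/17: (-1, -3) → (53/17, 9/17); (-4, -3) → (77/17, -36/17); (4, 5) → (-107/17, 20/17); (-2, 0) → (16/17, -30/17); (-5, -4) → (100/17, -43/17)
T2 shear: x ← x − 1/2·y: (53/17, 9/17) → (97/34, 9/17); (77/17, -36/17) → (95/17, -36/17); (-107/17, 20/17) → (-117/17, 20/17); (16/17, -30/17) → (31/17, -30/17); (100/17, -43/17) → (243/34, -43/17)

image vertices: (97/34, 9/17), (95/17, -36/17), (-117/17, 20/17), (31/17, -30/17), (243/34, -43/17)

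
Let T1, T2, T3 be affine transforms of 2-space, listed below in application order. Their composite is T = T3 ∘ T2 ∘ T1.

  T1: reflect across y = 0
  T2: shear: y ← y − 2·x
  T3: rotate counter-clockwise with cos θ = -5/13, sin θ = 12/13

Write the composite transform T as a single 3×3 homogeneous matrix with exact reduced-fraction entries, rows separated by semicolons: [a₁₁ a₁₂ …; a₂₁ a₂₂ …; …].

T1 = [1 0 0; 0 -1 0; 0 0 1]
T2·T1 = [1 0 0; -2 -1 0; 0 0 1]
T3·…·T1 = [19/13 12/13 0; 22/13 5/13 0; 0 0 1]

T = [19/13 12/13 0; 22/13 5/13 0; 0 0 1]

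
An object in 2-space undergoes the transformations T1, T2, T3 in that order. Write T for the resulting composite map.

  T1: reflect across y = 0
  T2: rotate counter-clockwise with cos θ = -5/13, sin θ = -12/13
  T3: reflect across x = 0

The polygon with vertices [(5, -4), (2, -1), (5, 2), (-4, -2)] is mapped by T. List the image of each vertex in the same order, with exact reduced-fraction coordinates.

image vertices: (-23/13, -80/13), (-2/13, -29/13), (49/13, -50/13), (-44/13, 38/13)

T1 reflect across y = 0: (5, -4) → (5, 4); (2, -1) → (2, 1); (5, 2) → (5, -2); (-4, -2) → (-4, 2)
T2 rotate counter-clockwise with cos θ = -5/13, sin θ = -12/13: (5, 4) → (23/13, -80/13); (2, 1) → (2/13, -29/13); (5, -2) → (-49/13, -50/13); (-4, 2) → (44/13, 38/13)
T3 reflect across x = 0: (23/13, -80/13) → (-23/13, -80/13); (2/13, -29/13) → (-2/13, -29/13); (-49/13, -50/13) → (49/13, -50/13); (44/13, 38/13) → (-44/13, 38/13)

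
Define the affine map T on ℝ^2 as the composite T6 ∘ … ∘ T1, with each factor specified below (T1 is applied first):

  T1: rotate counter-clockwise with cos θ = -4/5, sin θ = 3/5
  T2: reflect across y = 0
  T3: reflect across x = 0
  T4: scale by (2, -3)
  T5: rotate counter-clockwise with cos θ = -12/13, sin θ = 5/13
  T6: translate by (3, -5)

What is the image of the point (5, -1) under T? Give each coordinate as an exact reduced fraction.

T(p) = (-498/65, -839/65)

T1 rotate counter-clockwise with cos θ = -4/5, sin θ = 3/5: (5, -1) → (-17/5, 19/5)
T2 reflect across y = 0: (-17/5, 19/5) → (-17/5, -19/5)
T3 reflect across x = 0: (-17/5, -19/5) → (17/5, -19/5)
T4 scale by (2, -3): (17/5, -19/5) → (34/5, 57/5)
T5 rotate counter-clockwise with cos θ = -12/13, sin θ = 5/13: (34/5, 57/5) → (-693/65, -514/65)
T6 translate by (3, -5): (-693/65, -514/65) → (-498/65, -839/65)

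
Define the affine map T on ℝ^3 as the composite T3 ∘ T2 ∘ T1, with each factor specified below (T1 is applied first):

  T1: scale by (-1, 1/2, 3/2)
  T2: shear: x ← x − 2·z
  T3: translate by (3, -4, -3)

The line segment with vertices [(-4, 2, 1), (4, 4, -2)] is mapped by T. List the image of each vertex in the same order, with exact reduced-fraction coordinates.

T1 scale by (-1, 1/2, 3/2): (-4, 2, 1) → (4, 1, 3/2); (4, 4, -2) → (-4, 2, -3)
T2 shear: x ← x − 2·z: (4, 1, 3/2) → (1, 1, 3/2); (-4, 2, -3) → (2, 2, -3)
T3 translate by (3, -4, -3): (1, 1, 3/2) → (4, -3, -3/2); (2, 2, -3) → (5, -2, -6)

image vertices: (4, -3, -3/2), (5, -2, -6)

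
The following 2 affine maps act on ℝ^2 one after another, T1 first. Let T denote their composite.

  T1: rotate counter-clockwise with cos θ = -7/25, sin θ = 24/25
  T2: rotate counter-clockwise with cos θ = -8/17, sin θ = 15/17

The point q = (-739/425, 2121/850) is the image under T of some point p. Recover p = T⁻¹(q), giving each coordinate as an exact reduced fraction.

T1 = [-7/25 -24/25 0; 24/25 -7/25 0; 0 0 1]
T2·T1 = [-304/425 297/425 0; -297/425 -304/425 0; 0 0 1]
det M = 1; M⁻¹ = [-304/425 -297/425 0; 297/425 -304/425 0; 0 0 1]
M⁻¹ · (-739/425, 2121/850)ᵀ = (-1/2, -3)ᵀ

p = (-1/2, -3)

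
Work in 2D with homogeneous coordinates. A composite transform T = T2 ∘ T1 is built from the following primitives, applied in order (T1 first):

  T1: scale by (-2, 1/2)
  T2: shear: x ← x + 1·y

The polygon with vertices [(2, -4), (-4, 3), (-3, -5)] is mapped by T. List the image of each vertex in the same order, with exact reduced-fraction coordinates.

image vertices: (-6, -2), (19/2, 3/2), (7/2, -5/2)

T1 scale by (-2, 1/2): (2, -4) → (-4, -2); (-4, 3) → (8, 3/2); (-3, -5) → (6, -5/2)
T2 shear: x ← x + 1·y: (-4, -2) → (-6, -2); (8, 3/2) → (19/2, 3/2); (6, -5/2) → (7/2, -5/2)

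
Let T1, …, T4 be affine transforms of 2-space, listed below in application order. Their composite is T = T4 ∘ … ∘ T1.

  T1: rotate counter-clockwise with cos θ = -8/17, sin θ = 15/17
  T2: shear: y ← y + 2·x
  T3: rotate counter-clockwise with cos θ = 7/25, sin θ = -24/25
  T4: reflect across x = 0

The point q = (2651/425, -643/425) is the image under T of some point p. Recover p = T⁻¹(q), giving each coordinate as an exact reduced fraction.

T1 = [-8/17 -15/17 0; 15/17 -8/17 0; 0 0 1]
T2·T1 = [-8/17 -15/17 0; -1/17 -38/17 0; 0 0 1]
T3·…·T1 = [-16/85 -1017/425 0; 37/85 94/425 0; 0 0 1]
T4·…·T1 = [16/85 1017/425 0; 37/85 94/425 0; 0 0 1]
det M = -1; M⁻¹ = [-94/425 1017/425 0; 37/85 -16/85 0; 0 0 1]
M⁻¹ · (2651/425, -643/425)ᵀ = (-5, 3)ᵀ

p = (-5, 3)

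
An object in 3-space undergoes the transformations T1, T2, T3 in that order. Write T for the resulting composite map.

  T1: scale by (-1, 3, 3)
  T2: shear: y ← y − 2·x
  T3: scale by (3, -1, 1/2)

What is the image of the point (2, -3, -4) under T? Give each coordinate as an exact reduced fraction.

T(p) = (-6, 5, -6)

T1 scale by (-1, 3, 3): (2, -3, -4) → (-2, -9, -12)
T2 shear: y ← y − 2·x: (-2, -9, -12) → (-2, -5, -12)
T3 scale by (3, -1, 1/2): (-2, -5, -12) → (-6, 5, -6)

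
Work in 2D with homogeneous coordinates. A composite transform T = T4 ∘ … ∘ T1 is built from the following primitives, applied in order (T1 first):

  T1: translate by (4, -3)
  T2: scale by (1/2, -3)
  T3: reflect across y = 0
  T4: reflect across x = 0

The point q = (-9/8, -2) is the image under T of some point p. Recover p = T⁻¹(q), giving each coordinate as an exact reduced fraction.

p = (-7/4, 7/3)

T1 = [1 0 4; 0 1 -3; 0 0 1]
T2·T1 = [1/2 0 2; 0 -3 9; 0 0 1]
T3·…·T1 = [1/2 0 2; 0 3 -9; 0 0 1]
T4·…·T1 = [-1/2 0 -2; 0 3 -9; 0 0 1]
det M = -3/2; M⁻¹ = [-2 0 -4; 0 1/3 3; 0 0 1]
M⁻¹ · (-9/8, -2)ᵀ = (-7/4, 7/3)ᵀ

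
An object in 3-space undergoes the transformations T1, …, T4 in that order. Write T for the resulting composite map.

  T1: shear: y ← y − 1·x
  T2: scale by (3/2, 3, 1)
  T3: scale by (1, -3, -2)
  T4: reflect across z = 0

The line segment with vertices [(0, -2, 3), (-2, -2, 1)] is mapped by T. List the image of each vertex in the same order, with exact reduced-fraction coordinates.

image vertices: (0, 18, 6), (-3, 0, 2)

T1 shear: y ← y − 1·x: (0, -2, 3) → (0, -2, 3); (-2, -2, 1) → (-2, 0, 1)
T2 scale by (3/2, 3, 1): (0, -2, 3) → (0, -6, 3); (-2, 0, 1) → (-3, 0, 1)
T3 scale by (1, -3, -2): (0, -6, 3) → (0, 18, -6); (-3, 0, 1) → (-3, 0, -2)
T4 reflect across z = 0: (0, 18, -6) → (0, 18, 6); (-3, 0, -2) → (-3, 0, 2)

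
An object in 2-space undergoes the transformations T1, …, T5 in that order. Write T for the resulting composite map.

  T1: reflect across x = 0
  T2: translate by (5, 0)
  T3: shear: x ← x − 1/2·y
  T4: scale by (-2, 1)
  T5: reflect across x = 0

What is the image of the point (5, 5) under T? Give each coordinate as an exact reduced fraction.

T1 reflect across x = 0: (5, 5) → (-5, 5)
T2 translate by (5, 0): (-5, 5) → (0, 5)
T3 shear: x ← x − 1/2·y: (0, 5) → (-5/2, 5)
T4 scale by (-2, 1): (-5/2, 5) → (5, 5)
T5 reflect across x = 0: (5, 5) → (-5, 5)

T(p) = (-5, 5)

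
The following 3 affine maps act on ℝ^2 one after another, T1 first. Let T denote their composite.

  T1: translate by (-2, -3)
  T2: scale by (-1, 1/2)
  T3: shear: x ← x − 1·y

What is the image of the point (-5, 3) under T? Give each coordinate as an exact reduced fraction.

T(p) = (7, 0)

T1 translate by (-2, -3): (-5, 3) → (-7, 0)
T2 scale by (-1, 1/2): (-7, 0) → (7, 0)
T3 shear: x ← x − 1·y: (7, 0) → (7, 0)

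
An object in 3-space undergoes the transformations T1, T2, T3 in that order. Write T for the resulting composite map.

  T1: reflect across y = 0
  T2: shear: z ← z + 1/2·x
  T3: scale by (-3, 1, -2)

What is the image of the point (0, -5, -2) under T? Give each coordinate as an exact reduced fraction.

T1 reflect across y = 0: (0, -5, -2) → (0, 5, -2)
T2 shear: z ← z + 1/2·x: (0, 5, -2) → (0, 5, -2)
T3 scale by (-3, 1, -2): (0, 5, -2) → (0, 5, 4)

T(p) = (0, 5, 4)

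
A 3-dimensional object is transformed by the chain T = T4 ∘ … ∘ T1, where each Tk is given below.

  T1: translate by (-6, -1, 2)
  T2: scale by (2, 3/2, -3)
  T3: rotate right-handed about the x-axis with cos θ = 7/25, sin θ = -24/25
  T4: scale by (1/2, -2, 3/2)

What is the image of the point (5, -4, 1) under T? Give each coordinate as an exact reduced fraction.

T1 translate by (-6, -1, 2): (5, -4, 1) → (-1, -5, 3)
T2 scale by (2, 3/2, -3): (-1, -5, 3) → (-2, -15/2, -9)
T3 rotate right-handed about the x-axis with cos θ = 7/25, sin θ = -24/25: (-2, -15/2, -9) → (-2, -537/50, 117/25)
T4 scale by (1/2, -2, 3/2): (-2, -537/50, 117/25) → (-1, 537/25, 351/50)

T(p) = (-1, 537/25, 351/50)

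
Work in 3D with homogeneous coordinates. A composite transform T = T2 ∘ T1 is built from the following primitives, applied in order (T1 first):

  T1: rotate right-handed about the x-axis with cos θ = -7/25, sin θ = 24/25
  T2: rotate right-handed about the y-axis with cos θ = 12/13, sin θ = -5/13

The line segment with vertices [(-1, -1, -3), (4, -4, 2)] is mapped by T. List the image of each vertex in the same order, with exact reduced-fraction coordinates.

image vertices: (-57/65, 79/25, -161/325), (70/13, -4/5, -164/65)

T1 rotate right-handed about the x-axis with cos θ = -7/25, sin θ = 24/25: (-1, -1, -3) → (-1, 79/25, -3/25); (4, -4, 2) → (4, -4/5, -22/5)
T2 rotate right-handed about the y-axis with cos θ = 12/13, sin θ = -5/13: (-1, 79/25, -3/25) → (-57/65, 79/25, -161/325); (4, -4/5, -22/5) → (70/13, -4/5, -164/65)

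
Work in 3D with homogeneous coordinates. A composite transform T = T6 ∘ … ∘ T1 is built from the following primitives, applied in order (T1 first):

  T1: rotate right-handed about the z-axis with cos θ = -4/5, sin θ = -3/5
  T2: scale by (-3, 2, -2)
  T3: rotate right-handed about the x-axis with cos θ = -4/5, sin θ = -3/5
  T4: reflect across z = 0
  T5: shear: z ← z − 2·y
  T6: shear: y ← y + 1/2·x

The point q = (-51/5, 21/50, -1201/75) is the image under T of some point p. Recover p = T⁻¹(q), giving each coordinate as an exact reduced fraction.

p = (-1/2, 5, 1/3)

T1 = [-4/5 3/5 0 0; -3/5 -4/5 0 0; 0 0 1 0; 0 0 0 1]
T2·T1 = [12/5 -9/5 0 0; -6/5 -8/5 0 0; 0 0 -2 0; 0 0 0 1]
T3·…·T1 = [12/5 -9/5 0 0; 24/25 32/25 -6/5 0; 18/25 24/25 8/5 0; 0 0 0 1]
T4·…·T1 = [12/5 -9/5 0 0; 24/25 32/25 -6/5 0; -18/25 -24/25 -8/5 0; 0 0 0 1]
T5·…·T1 = [12/5 -9/5 0 0; 24/25 32/25 -6/5 0; -66/25 -88/25 4/5 0; 0 0 0 1]
T6·…·T1 = [12/5 -9/5 0 0; 54/25 19/50 -6/5 0; -66/25 -88/25 4/5 0; 0 0 0 1]
det M = -12; M⁻¹ = [49/150 -3/25 -9/50 0; -3/25 -4/25 -6/25 0; 11/20 -11/10 -2/5 0; 0 0 0 1]
M⁻¹ · (-51/5, 21/50, -1201/75)ᵀ = (-1/2, 5, 1/3)ᵀ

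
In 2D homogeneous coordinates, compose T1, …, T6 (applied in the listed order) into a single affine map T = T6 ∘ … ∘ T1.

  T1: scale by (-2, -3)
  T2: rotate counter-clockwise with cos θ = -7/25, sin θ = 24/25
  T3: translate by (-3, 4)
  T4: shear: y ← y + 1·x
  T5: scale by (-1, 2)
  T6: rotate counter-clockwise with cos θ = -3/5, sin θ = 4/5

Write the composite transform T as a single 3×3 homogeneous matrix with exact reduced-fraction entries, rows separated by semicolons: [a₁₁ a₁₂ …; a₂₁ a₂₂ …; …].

T1 = [-2 0 0; 0 -3 0; 0 0 1]
T2·T1 = [14/25 72/25 0; -48/25 21/25 0; 0 0 1]
T3·…·T1 = [14/25 72/25 -3; -48/25 21/25 4; 0 0 1]
T4·…·T1 = [14/25 72/25 -3; -34/25 93/25 1; 0 0 1]
T5·…·T1 = [-14/25 -72/25 3; -68/25 186/25 2; 0 0 1]
T6·…·T1 = [314/125 -528/125 -17/5; 148/125 -846/125 6/5; 0 0 1]

T = [314/125 -528/125 -17/5; 148/125 -846/125 6/5; 0 0 1]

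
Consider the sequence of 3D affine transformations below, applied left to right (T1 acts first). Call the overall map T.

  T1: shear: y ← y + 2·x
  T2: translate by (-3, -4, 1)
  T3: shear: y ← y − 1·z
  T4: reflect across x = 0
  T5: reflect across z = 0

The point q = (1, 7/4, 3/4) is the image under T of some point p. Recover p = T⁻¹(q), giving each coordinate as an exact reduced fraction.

T1 = [1 0 0 0; 2 1 0 0; 0 0 1 0; 0 0 0 1]
T2·T1 = [1 0 0 -3; 2 1 0 -4; 0 0 1 1; 0 0 0 1]
T3·…·T1 = [1 0 0 -3; 2 1 -1 -5; 0 0 1 1; 0 0 0 1]
T4·…·T1 = [-1 0 0 3; 2 1 -1 -5; 0 0 1 1; 0 0 0 1]
T5·…·T1 = [-1 0 0 3; 2 1 -1 -5; 0 0 -1 -1; 0 0 0 1]
det M = 1; M⁻¹ = [-1 0 0 3; 2 1 -1 -2; 0 0 -1 -1; 0 0 0 1]
M⁻¹ · (1, 7/4, 3/4)ᵀ = (2, 1, -7/4)ᵀ

p = (2, 1, -7/4)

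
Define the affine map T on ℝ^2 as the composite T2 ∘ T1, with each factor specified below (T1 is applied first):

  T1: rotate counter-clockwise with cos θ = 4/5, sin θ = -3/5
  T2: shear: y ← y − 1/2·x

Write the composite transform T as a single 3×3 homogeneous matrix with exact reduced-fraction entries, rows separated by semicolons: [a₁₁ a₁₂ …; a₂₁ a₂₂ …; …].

T = [4/5 3/5 0; -1 1/2 0; 0 0 1]

T1 = [4/5 3/5 0; -3/5 4/5 0; 0 0 1]
T2·T1 = [4/5 3/5 0; -1 1/2 0; 0 0 1]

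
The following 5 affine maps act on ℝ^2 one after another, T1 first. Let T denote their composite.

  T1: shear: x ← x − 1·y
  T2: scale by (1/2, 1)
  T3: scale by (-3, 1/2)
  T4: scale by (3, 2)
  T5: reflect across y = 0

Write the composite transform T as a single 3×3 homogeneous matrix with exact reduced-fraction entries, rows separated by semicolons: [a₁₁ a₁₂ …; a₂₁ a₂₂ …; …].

T1 = [1 -1 0; 0 1 0; 0 0 1]
T2·T1 = [1/2 -1/2 0; 0 1 0; 0 0 1]
T3·…·T1 = [-3/2 3/2 0; 0 1/2 0; 0 0 1]
T4·…·T1 = [-9/2 9/2 0; 0 1 0; 0 0 1]
T5·…·T1 = [-9/2 9/2 0; 0 -1 0; 0 0 1]

T = [-9/2 9/2 0; 0 -1 0; 0 0 1]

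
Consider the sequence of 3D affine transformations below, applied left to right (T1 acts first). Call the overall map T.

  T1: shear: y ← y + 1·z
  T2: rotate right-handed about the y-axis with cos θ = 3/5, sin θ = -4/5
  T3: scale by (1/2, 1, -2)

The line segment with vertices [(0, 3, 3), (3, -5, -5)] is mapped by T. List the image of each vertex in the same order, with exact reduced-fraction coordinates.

T1 shear: y ← y + 1·z: (0, 3, 3) → (0, 6, 3); (3, -5, -5) → (3, -10, -5)
T2 rotate right-handed about the y-axis with cos θ = 3/5, sin θ = -4/5: (0, 6, 3) → (-12/5, 6, 9/5); (3, -10, -5) → (29/5, -10, -3/5)
T3 scale by (1/2, 1, -2): (-12/5, 6, 9/5) → (-6/5, 6, -18/5); (29/5, -10, -3/5) → (29/10, -10, 6/5)

image vertices: (-6/5, 6, -18/5), (29/10, -10, 6/5)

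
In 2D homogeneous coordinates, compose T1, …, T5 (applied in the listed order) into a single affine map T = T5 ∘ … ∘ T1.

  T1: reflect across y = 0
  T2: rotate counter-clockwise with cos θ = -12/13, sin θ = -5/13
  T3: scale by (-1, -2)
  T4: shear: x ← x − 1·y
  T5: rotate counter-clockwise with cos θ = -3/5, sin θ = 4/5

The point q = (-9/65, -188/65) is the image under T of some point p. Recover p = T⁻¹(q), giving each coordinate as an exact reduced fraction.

p = (0, -1)

T1 = [1 0 0; 0 -1 0; 0 0 1]
T2·T1 = [-12/13 -5/13 0; -5/13 12/13 0; 0 0 1]
T3·…·T1 = [12/13 5/13 0; 10/13 -24/13 0; 0 0 1]
T4·…·T1 = [2/13 29/13 0; 10/13 -24/13 0; 0 0 1]
T5·…·T1 = [-46/65 9/65 0; -22/65 188/65 0; 0 0 1]
det M = -2; M⁻¹ = [-94/65 9/130 0; -11/65 23/65 0; 0 0 1]
M⁻¹ · (-9/65, -188/65)ᵀ = (0, -1)ᵀ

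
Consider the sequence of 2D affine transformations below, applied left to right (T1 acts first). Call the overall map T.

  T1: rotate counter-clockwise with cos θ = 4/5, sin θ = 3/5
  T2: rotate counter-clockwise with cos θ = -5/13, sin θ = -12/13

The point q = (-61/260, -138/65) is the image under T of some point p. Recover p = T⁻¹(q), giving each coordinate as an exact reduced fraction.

p = (2, -3/4)

T1 = [4/5 -3/5 0; 3/5 4/5 0; 0 0 1]
T2·T1 = [16/65 63/65 0; -63/65 16/65 0; 0 0 1]
det M = 1; M⁻¹ = [16/65 -63/65 0; 63/65 16/65 0; 0 0 1]
M⁻¹ · (-61/260, -138/65)ᵀ = (2, -3/4)ᵀ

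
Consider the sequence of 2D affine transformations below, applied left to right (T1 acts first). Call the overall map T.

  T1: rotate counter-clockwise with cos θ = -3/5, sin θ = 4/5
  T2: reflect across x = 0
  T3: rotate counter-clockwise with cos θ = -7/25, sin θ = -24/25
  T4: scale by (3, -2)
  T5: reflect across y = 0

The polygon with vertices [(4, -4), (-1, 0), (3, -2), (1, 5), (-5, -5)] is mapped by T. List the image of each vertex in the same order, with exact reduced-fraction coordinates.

T1 rotate counter-clockwise with cos θ = -3/5, sin θ = 4/5: (4, -4) → (4/5, 28/5); (-1, 0) → (3/5, -4/5); (3, -2) → (-1/5, 18/5); (1, 5) → (-23/5, -11/5); (-5, -5) → (7, -1)
T2 reflect across x = 0: (4/5, 28/5) → (-4/5, 28/5); (3/5, -4/5) → (-3/5, -4/5); (-1/5, 18/5) → (1/5, 18/5); (-23/5, -11/5) → (23/5, -11/5); (7, -1) → (-7, -1)
T3 rotate counter-clockwise with cos θ = -7/25, sin θ = -24/25: (-4/5, 28/5) → (28/5, -4/5); (-3/5, -4/5) → (-3/5, 4/5); (1/5, 18/5) → (17/5, -6/5); (23/5, -11/5) → (-17/5, -19/5); (-7, -1) → (1, 7)
T4 scale by (3, -2): (28/5, -4/5) → (84/5, 8/5); (-3/5, 4/5) → (-9/5, -8/5); (17/5, -6/5) → (51/5, 12/5); (-17/5, -19/5) → (-51/5, 38/5); (1, 7) → (3, -14)
T5 reflect across y = 0: (84/5, 8/5) → (84/5, -8/5); (-9/5, -8/5) → (-9/5, 8/5); (51/5, 12/5) → (51/5, -12/5); (-51/5, 38/5) → (-51/5, -38/5); (3, -14) → (3, 14)

image vertices: (84/5, -8/5), (-9/5, 8/5), (51/5, -12/5), (-51/5, -38/5), (3, 14)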